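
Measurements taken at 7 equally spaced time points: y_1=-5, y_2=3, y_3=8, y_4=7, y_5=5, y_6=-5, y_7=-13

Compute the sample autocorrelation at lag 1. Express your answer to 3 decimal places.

0.383

Mean ȳ = (-5 + 3 + 8 + 7 + 5 − 5 − 13)/7 = 0.0000
Numerator Σ_{t=1}^{6}(y_t−ȳ)(y_{t+1}−ȳ) = 140.0000
Denominator Σ(y_t−ȳ)² = 366.0000
r_1 = 140.0000 / 366.0000 = 0.383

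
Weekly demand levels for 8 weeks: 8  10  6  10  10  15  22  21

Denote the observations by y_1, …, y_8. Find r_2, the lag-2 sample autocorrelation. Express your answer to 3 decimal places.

0.181

Mean ȳ = (8 + 10 + 6 + 10 + 10 + 15 + 22 + 21)/8 = 12.7500
Deviations from mean: -4.7500, -2.7500, -6.7500, -2.7500, -2.7500, 2.2500, 9.2500, 8.2500
Numerator Σ_{t=1}^{6}(y_t−ȳ)(y_{t+2}−ȳ) = 45.1250
Denominator Σ(y_t−ȳ)² = 249.5000
r_2 = 45.1250 / 249.5000 = 0.181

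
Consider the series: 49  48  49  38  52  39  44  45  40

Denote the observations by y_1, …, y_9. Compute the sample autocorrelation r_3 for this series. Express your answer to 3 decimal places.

Mean ȳ = (49 + 48 + 49 + 38 + 52 + 39 + 44 + 45 + 40)/9 = 44.8889
Numerator Σ_{t=1}^{6}(y_t−ȳ)(y_{t+3}−ȳ) = 5.2963
Denominator Σ(y_t−ȳ)² = 200.8889
r_3 = 5.2963 / 200.8889 = 0.026

0.026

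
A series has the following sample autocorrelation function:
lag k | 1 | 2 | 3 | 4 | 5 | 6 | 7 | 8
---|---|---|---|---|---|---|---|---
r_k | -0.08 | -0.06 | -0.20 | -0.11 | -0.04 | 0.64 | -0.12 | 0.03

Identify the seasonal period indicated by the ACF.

The largest autocorrelation is r_6 = 0.64; the remaining lags stay at or below 0.03.
The dominant spike at lag 6 indicates a seasonal period of 6.

6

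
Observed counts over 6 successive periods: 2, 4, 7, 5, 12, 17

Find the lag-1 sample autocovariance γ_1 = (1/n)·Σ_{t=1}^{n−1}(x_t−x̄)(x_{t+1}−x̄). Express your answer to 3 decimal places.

Mean x̄ = (2 + 4 + 7 + 5 + 12 + 17)/6 = 7.8333
Σ_{t=1}^{5}(x_t−x̄)(x_{t+1}−x̄) = 54.3056
γ_1 = 54.3056 / 6 = 9.051

9.051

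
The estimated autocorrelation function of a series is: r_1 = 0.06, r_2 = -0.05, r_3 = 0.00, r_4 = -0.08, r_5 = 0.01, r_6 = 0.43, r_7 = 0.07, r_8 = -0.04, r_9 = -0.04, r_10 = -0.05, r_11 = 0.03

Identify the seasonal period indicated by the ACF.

The largest autocorrelation is r_6 = 0.43; the remaining lags stay at or below 0.07.
The dominant spike at lag 6 indicates a seasonal period of 6.

6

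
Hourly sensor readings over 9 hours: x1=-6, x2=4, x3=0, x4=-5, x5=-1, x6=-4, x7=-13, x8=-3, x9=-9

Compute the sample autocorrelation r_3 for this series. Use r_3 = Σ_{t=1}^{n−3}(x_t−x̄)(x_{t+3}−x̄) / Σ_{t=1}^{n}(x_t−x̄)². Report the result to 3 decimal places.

Mean x̄ = (-6 + 4 + 0 − 5 − 1 − 4 − 13 − 3 − 9)/9 = -4.1111
Numerator Σ_{t=1}^{6}(x_t−x̄)(x_{t+3}−x̄) = 38.1852
Denominator Σ(x_t−x̄)² = 200.8889
r_3 = 38.1852 / 200.8889 = 0.190

0.190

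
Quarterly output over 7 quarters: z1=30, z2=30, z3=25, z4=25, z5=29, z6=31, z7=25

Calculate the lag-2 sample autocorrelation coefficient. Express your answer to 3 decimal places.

Mean z̄ = (30 + 30 + 25 + 25 + 29 + 31 + 25)/7 = 27.8571
Deviations from mean: 2.1429, 2.1429, -2.8571, -2.8571, 1.1429, 3.1429, -2.8571
Σ(z_t−z̄)(z_{t+2}−z̄) = (-6.1224) + (-6.1224) + (-3.2653) + (-8.9796) + (-3.2653) = -27.7551
Denominator Σ(z_t−z̄)² = 44.8571
r_2 = -27.7551 / 44.8571 = -0.619

-0.619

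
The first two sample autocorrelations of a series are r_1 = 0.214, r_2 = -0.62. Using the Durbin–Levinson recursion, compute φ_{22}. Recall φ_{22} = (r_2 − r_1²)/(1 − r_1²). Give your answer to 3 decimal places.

-0.698

φ_{22} = (r_2 − r_1²) / (1 − r_1²)
r_1² = (0.214)² = 0.045796
Numerator = -0.62 − 0.0458 = -0.6658; denominator = 1 − 0.0458 = 0.9542
φ_{22} = -0.6658 / 0.9542 = -0.698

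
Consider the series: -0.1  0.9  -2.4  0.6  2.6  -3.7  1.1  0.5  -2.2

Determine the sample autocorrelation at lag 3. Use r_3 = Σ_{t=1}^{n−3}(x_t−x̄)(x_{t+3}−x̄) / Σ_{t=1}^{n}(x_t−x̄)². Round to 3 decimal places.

0.634

Mean x̄ = (-0.1 + 0.9 − 2.4 + 0.6 + 2.6 − 3.7 + 1.1 + 0.5 − 2.2)/9 = -0.3000
Numerator Σ_{t=1}^{6}(x_t−x̄)(x_{t+3}−x̄) = 20.8400
Denominator Σ(x_t−x̄)² = 32.8800
r_3 = 20.8400 / 32.8800 = 0.634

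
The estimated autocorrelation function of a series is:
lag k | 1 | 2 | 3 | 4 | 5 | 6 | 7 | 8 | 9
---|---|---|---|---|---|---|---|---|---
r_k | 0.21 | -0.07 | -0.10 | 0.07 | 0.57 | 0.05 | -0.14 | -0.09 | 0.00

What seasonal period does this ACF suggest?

The largest autocorrelation is r_5 = 0.57; the remaining lags stay at or below 0.21.
The dominant spike at lag 5 indicates a seasonal period of 5.

5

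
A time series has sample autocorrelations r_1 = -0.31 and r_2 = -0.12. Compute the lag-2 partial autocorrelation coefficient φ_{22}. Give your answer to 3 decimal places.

φ_{22} = (r_2 − r_1²) / (1 − r_1²)
r_1² = (-0.31)² = 0.0961
Numerator = -0.12 − 0.0961 = -0.2161; denominator = 1 − 0.0961 = 0.9039
φ_{22} = -0.2161 / 0.9039 = -0.239

-0.239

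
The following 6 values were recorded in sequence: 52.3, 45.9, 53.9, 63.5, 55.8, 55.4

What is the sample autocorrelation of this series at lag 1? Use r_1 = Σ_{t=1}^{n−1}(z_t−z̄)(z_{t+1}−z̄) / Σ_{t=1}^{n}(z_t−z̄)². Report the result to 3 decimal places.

0.194

Mean z̄ = (52.3 + 45.9 + 53.9 + 63.5 + 55.8 + 55.4)/6 = 54.4667
Deviations from mean: -2.1667, -8.5667, -0.5667, 9.0333, 1.3333, 0.9333
Σ(z_t−z̄)(z_{t+1}−z̄) = (18.5611) + (4.8544) + (-5.1189) + (12.0444) + (1.2444) = 31.5856
Denominator Σ(z_t−z̄)² = 162.6533
r_1 = 31.5856 / 162.6533 = 0.194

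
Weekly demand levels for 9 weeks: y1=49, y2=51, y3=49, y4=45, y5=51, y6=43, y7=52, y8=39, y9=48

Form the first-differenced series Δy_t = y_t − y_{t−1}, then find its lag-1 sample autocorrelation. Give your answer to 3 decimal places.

First differences Δy: 2, -2, -4, 6, -8, 9, -13, 9
Mean of differences = -0.1250
Numerator Σ(Δy_t−Δȳ)(Δy_{t+1}−Δȳ) = -375.5156
Denominator Σ(Δy_t−Δȳ)² = 454.8750
r_1(Δy) = -375.5156 / 454.8750 = -0.826

-0.826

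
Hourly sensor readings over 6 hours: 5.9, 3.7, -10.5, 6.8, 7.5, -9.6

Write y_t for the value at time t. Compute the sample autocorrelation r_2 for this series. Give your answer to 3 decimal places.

Mean ȳ = (5.9 + 3.7 − 10.5 + 6.8 + 7.5 − 9.6)/6 = 0.6333
Numerator Σ_{t=1}^{4}(y_t−ȳ)(y_{t+2}−ȳ) = -179.2789
Denominator Σ(y_t−ȳ)² = 350.9933
r_2 = -179.2789 / 350.9933 = -0.511

-0.511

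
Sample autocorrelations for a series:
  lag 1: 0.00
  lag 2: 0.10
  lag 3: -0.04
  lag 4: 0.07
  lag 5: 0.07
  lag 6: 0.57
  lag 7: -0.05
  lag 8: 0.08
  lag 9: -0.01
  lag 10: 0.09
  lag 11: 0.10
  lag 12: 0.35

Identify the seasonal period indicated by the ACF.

6

The largest autocorrelation is r_6 = 0.57, with a weaker echo at lag 12 (0.35); the remaining lags stay at or below 0.10.
The dominant spike at lag 6 indicates a seasonal period of 6.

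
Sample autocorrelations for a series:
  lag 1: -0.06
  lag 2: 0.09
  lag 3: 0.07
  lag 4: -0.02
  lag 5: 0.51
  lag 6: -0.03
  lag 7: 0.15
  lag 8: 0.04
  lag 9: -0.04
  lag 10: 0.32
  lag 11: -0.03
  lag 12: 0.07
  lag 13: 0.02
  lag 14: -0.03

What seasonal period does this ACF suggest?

5

The largest autocorrelation is r_5 = 0.51, with a weaker echo at lag 10 (0.32); the remaining lags stay at or below 0.15.
The dominant spike at lag 5 indicates a seasonal period of 5.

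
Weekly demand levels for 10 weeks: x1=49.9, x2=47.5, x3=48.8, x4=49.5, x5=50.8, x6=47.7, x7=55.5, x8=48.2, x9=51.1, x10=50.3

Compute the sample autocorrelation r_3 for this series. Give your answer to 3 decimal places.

Mean x̄ = (49.9 + 47.5 + 48.8 + 49.5 + 50.8 + 47.7 + 55.5 + 48.2 + 51.1 + 50.3)/10 = 49.9300
Σ(x_t−x̄)(x_{t+3}−x̄) = (0.0129) + (-2.1141) + (2.5199) + (-2.3951) + (-1.5051) + (-2.6091) + (2.0609) = -4.0297
Denominator Σ(x_t−x̄)² = 48.6210
r_3 = -4.0297 / 48.6210 = -0.083

-0.083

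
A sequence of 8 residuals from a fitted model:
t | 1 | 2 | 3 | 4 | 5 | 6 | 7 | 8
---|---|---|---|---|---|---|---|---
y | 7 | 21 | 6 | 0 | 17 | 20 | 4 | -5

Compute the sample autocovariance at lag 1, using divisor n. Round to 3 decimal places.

Mean ȳ = (7 + 21 + 6 + 0 + 17 + 20 + 4 − 5)/8 = 8.7500
Σ_{t=1}^{7}(y_t−ȳ)(y_{t+1}−ȳ) = 1.4375
γ_1 = 1.4375 / 8 = 0.180

0.180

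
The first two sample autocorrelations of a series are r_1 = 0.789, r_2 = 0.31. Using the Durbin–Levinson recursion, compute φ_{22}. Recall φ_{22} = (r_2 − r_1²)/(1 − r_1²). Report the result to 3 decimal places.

-0.828

φ_{22} = (r_2 − r_1²) / (1 − r_1²)
r_1² = (0.789)² = 0.622521
Numerator = 0.31 − 0.6225 = -0.3125; denominator = 1 − 0.6225 = 0.3775
φ_{22} = -0.3125 / 0.3775 = -0.828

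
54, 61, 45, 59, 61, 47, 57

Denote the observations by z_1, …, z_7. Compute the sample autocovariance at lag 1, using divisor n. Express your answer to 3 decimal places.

Mean z̄ = (54 + 61 + 45 + 59 + 61 + 47 + 57)/7 = 54.8571
Σ_{t=1}^{6}(z_t−z̄)(z_{t+1}−z̄) = -146.3061
γ_1 = -146.3061 / 7 = -20.901

-20.901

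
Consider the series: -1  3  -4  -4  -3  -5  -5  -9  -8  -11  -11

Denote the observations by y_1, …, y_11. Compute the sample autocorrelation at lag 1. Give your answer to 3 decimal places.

Mean ȳ = (-1 + 3 − 4 − 4 − 3 − 5 − 5 − 9 − 8 − 11 − 11)/11 = -5.2727
Numerator Σ_{t=1}^{10}(y_t−ȳ)(y_{t+1}−ȳ) = 108.6529
Denominator Σ(y_t−ȳ)² = 182.1818
r_1 = 108.6529 / 182.1818 = 0.596

0.596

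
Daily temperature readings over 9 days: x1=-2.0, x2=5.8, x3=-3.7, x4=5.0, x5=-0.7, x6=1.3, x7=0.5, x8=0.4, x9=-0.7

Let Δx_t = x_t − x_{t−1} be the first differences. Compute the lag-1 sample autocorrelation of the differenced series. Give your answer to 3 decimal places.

-0.824

First differences Δx: 7.8, -9.5, 8.7, -5.7, 2.0, -0.8, -0.1, -1.1
Mean of differences = 0.1625
Numerator Σ(Δx_t−Δx̄)(Δx_{t+1}−Δx̄) = -218.2989
Denominator Σ(Δx_t−Δx̄)² = 264.9188
r_1(Δx) = -218.2989 / 264.9188 = -0.824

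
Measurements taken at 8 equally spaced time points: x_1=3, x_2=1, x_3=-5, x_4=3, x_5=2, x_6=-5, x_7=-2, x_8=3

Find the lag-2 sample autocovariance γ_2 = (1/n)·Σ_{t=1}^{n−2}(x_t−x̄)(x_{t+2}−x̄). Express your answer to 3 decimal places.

Mean x̄ = (3 + 1 − 5 + 3 + 2 − 5 − 2 + 3)/8 = 0.0000
Σ_{t=1}^{6}(x_t−x̄)(x_{t+2}−x̄) = -56.0000
γ_2 = -56.0000 / 8 = -7.000

-7.000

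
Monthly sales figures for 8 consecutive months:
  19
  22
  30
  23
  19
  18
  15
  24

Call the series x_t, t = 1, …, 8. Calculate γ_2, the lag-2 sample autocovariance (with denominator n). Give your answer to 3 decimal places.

-4.828

Mean x̄ = (19 + 22 + 30 + 23 + 19 + 18 + 15 + 24)/8 = 21.2500
Deviations: -2.2500, 0.7500, 8.7500, 1.7500, -2.2500, -3.2500, -6.2500, 2.7500
Σ_{t=1}^{6}(x_t−x̄)(x_{t+2}−x̄) = -38.6250
γ_2 = -38.6250 / 8 = -4.828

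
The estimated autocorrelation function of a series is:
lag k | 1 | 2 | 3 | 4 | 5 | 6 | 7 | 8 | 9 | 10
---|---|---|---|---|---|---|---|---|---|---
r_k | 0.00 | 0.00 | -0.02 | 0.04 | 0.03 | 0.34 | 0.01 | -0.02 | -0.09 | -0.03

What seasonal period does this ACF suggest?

6

The largest autocorrelation is r_6 = 0.34; the remaining lags stay at or below 0.04.
The dominant spike at lag 6 indicates a seasonal period of 6.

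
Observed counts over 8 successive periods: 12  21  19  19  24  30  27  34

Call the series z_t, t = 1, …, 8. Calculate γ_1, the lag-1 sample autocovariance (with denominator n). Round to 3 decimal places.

Mean z̄ = (12 + 21 + 19 + 19 + 24 + 30 + 27 + 34)/8 = 23.2500
Σ_{t=1}^{7}(z_t−z̄)(z_{t+1}−z̄) = 120.4375
γ_1 = 120.4375 / 8 = 15.055

15.055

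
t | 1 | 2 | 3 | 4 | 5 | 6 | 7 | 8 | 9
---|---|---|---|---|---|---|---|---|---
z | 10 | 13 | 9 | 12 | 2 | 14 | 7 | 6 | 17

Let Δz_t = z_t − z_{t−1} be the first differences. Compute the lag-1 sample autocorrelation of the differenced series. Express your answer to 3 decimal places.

-0.579

First differences Δz: 3, -4, 3, -10, 12, -7, -1, 11
Mean of differences = 0.8750
Numerator Σ(Δz_t−Δz̄)(Δz_{t+1}−Δz̄) = -256.6406
Denominator Σ(Δz_t−Δz̄)² = 442.8750
r_1(Δz) = -256.6406 / 442.8750 = -0.579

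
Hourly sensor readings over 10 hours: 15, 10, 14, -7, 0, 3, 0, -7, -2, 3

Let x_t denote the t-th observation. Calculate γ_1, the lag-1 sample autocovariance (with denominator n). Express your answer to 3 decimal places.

15.969

Mean x̄ = (15 + 10 + 14 − 7 + 0 + 3 + 0 − 7 − 2 + 3)/10 = 2.9000
Σ_{t=1}^{9}(x_t−x̄)(x_{t+1}−x̄) = 159.6900
γ_1 = 159.6900 / 10 = 15.969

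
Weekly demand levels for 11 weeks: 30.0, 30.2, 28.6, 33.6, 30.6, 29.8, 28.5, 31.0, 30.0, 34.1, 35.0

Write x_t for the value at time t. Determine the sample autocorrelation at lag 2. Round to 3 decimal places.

Mean x̄ = (30.0 + 30.2 + 28.6 + 33.6 + 30.6 + 29.8 + 28.5 + 31.0 + 30.0 + 34.1 + 35.0)/11 = 31.0364
Numerator Σ_{t=1}^{9}(x_t−x̄)(x_{t+2}−x̄) = -2.1645
Denominator Σ(x_t−x̄)² = 48.6055
r_2 = -2.1645 / 48.6055 = -0.045

-0.045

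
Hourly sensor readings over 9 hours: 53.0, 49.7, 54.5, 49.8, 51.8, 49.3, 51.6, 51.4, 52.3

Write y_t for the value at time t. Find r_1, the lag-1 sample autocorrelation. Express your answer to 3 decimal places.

-0.640

Mean ȳ = (53.0 + 49.7 + 54.5 + 49.8 + 51.8 + 49.3 + 51.6 + 51.4 + 52.3)/9 = 51.4889
Numerator Σ_{t=1}^{8}(y_t−ȳ)(y_{t+1}−ȳ) = -14.7068
Denominator Σ(y_t−ȳ)² = 22.9689
r_1 = -14.7068 / 22.9689 = -0.640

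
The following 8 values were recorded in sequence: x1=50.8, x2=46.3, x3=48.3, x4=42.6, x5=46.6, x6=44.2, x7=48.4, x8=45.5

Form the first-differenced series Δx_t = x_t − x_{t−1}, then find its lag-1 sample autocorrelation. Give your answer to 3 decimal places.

-0.736

First differences Δx: -4.5, 2.0, -5.7, 4.0, -2.4, 4.2, -2.9
Mean of differences = -0.7571
Numerator Σ(Δx_t−Δx̄)(Δx_{t+1}−Δx̄) = -74.0433
Denominator Σ(Δx_t−Δx̄)² = 100.5371
r_1(Δx) = -74.0433 / 100.5371 = -0.736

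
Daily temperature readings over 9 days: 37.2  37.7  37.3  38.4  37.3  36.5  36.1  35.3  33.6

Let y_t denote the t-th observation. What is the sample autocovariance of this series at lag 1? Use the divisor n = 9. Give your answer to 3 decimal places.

0.942

Mean ȳ = (37.2 + 37.7 + 37.3 + 38.4 + 37.3 + 36.5 + 36.1 + 35.3 + 33.6)/9 = 36.6000
Σ_{t=1}^{8}(y_t−ȳ)(y_{t+1}−ȳ) = 8.4800
γ_1 = 8.4800 / 9 = 0.942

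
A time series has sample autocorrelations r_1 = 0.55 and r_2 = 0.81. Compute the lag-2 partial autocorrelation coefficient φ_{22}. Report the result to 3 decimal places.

0.728

φ_{22} = (r_2 − r_1²) / (1 − r_1²)
r_1² = (0.55)² = 0.3025
Numerator = 0.81 − 0.3025 = 0.5075; denominator = 1 − 0.3025 = 0.6975
φ_{22} = 0.5075 / 0.6975 = 0.728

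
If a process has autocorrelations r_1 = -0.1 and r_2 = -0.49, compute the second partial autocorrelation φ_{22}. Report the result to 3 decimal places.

φ_{22} = (r_2 − r_1²) / (1 − r_1²)
r_1² = (-0.1)² = 0.01
Numerator = -0.49 − 0.0100 = -0.5000; denominator = 1 − 0.0100 = 0.9900
φ_{22} = -0.5000 / 0.9900 = -0.505

-0.505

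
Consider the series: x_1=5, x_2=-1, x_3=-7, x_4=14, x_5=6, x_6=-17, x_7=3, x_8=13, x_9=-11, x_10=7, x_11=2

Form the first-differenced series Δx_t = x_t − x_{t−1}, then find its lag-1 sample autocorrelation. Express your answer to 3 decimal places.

-0.432

First differences Δx: -6, -6, 21, -8, -23, 20, 10, -24, 18, -5
Mean of differences = -0.3000
Numerator Σ(Δx_t−Δx̄)(Δx_{t+1}−Δx̄) = -1093.6900
Denominator Σ(Δx_t−Δx̄)² = 2530.1000
r_1(Δx) = -1093.6900 / 2530.1000 = -0.432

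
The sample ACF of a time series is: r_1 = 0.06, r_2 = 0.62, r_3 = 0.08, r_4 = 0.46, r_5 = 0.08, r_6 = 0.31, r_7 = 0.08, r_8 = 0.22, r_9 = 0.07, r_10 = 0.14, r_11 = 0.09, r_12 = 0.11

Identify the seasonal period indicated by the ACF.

The largest autocorrelation is r_2 = 0.62, with weaker echoes at lags 4 (0.46), 6 (0.31) and 8 (0.22); the remaining lags stay at or below 0.14.
The dominant spike at lag 2 indicates a seasonal period of 2.

2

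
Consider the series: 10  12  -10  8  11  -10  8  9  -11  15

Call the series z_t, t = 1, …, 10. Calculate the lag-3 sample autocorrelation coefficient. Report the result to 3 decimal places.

0.615

Mean z̄ = (10 + 12 − 10 + 8 + 11 − 10 + 8 + 9 − 11 + 15)/10 = 4.2000
Σ(z_t−z̄)(z_{t+3}−z̄) = (22.0400) + (53.0400) + (201.6400) + (14.4400) + (32.6400) + (215.8400) + (41.0400) = 580.6800
Denominator Σ(z_t−z̄)² = 943.6000
r_3 = 580.6800 / 943.6000 = 0.615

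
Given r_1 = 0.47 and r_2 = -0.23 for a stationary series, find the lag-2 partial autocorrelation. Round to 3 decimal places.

φ_{22} = (r_2 − r_1²) / (1 − r_1²)
r_1² = (0.47)² = 0.2209
Numerator = -0.23 − 0.2209 = -0.4509; denominator = 1 − 0.2209 = 0.7791
φ_{22} = -0.4509 / 0.7791 = -0.579

-0.579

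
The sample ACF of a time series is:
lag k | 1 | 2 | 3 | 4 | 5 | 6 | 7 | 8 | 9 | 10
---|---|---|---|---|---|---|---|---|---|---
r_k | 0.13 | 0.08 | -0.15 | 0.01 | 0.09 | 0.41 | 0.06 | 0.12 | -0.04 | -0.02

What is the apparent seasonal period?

The largest autocorrelation is r_6 = 0.41; the remaining lags stay at or below 0.13.
The dominant spike at lag 6 indicates a seasonal period of 6.

6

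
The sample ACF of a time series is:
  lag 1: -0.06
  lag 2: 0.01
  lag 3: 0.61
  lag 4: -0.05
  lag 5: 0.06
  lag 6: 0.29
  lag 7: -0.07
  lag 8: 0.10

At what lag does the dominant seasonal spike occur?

3

The largest autocorrelation is r_3 = 0.61, with a weaker echo at lag 6 (0.29); the remaining lags stay at or below 0.10.
The dominant spike at lag 3 indicates a seasonal period of 3.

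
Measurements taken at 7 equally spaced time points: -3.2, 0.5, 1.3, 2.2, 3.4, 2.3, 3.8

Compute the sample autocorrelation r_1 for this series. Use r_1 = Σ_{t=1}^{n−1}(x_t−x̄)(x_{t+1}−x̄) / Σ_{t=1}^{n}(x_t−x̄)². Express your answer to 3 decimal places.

0.287

Mean x̄ = (-3.2 + 0.5 + 1.3 + 2.2 + 3.4 + 2.3 + 3.8)/7 = 1.4714
Deviations from mean: -4.6714, -0.9714, -0.1714, 0.7286, 1.9286, 0.8286, 2.3286
Numerator Σ_{t=1}^{6}(x_t−x̄)(x_{t+1}−x̄) = 9.5120
Denominator Σ(x_t−x̄)² = 33.1543
r_1 = 9.5120 / 33.1543 = 0.287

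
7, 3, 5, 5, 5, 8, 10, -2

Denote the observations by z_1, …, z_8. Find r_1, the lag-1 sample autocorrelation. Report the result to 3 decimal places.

-0.273

Mean z̄ = (7 + 3 + 5 + 5 + 5 + 8 + 10 − 2)/8 = 5.1250
Deviations from mean: 1.8750, -2.1250, -0.1250, -0.1250, -0.1250, 2.8750, 4.8750, -7.1250
Σ(z_t−z̄)(z_{t+1}−z̄) = (-3.9844) + (0.2656) + (0.0156) + (0.0156) + (-0.3594) + (14.0156) + (-34.7344) = -24.7656
Denominator Σ(z_t−z̄)² = 90.8750
r_1 = -24.7656 / 90.8750 = -0.273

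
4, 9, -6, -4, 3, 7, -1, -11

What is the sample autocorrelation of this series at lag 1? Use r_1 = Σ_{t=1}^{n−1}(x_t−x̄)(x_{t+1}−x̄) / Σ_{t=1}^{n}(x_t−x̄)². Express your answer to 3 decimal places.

Mean x̄ = (4 + 9 − 6 − 4 + 3 + 7 − 1 − 11)/8 = 0.1250
Deviations from mean: 3.8750, 8.8750, -6.1250, -4.1250, 2.8750, 6.8750, -1.1250, -11.1250
Numerator Σ_{t=1}^{7}(x_t−x̄)(x_{t+1}−x̄) = 17.9844
Denominator Σ(x_t−x̄)² = 328.8750
r_1 = 17.9844 / 328.8750 = 0.055

0.055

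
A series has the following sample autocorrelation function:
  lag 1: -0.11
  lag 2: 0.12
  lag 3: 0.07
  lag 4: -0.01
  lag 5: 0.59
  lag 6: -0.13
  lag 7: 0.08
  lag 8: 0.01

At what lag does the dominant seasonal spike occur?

5

The largest autocorrelation is r_5 = 0.59; the remaining lags stay at or below 0.12.
The dominant spike at lag 5 indicates a seasonal period of 5.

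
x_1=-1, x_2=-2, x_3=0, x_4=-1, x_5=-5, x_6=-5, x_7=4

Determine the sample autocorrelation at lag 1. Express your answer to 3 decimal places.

Mean x̄ = (-1 − 2 + 0 − 1 − 5 − 5 + 4)/7 = -1.4286
Deviations from mean: 0.4286, -0.5714, 1.4286, 0.4286, -3.5714, -3.5714, 5.4286
Numerator Σ_{t=1}^{6}(x_t−x̄)(x_{t+1}−x̄) = -8.6122
Denominator Σ(x_t−x̄)² = 57.7143
r_1 = -8.6122 / 57.7143 = -0.149

-0.149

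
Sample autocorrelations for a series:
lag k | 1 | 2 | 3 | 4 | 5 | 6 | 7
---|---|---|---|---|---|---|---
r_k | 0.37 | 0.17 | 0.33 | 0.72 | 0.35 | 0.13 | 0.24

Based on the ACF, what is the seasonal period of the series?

The largest autocorrelation is r_4 = 0.72; the remaining lags stay at or below 0.37.
The dominant spike at lag 4 indicates a seasonal period of 4.

4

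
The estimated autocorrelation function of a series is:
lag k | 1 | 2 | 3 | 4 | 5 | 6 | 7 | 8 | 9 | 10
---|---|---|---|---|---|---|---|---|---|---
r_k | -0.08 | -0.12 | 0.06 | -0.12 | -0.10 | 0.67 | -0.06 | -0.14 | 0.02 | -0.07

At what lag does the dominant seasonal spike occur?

The largest autocorrelation is r_6 = 0.67; the remaining lags stay at or below 0.06.
The dominant spike at lag 6 indicates a seasonal period of 6.

6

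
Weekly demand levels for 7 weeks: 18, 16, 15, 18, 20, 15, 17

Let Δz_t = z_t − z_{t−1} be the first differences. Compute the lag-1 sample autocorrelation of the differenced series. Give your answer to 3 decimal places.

-0.324

First differences Δz: -2, -1, 3, 2, -5, 2
Mean of differences = -0.1667
Numerator Σ(Δz_t−Δz̄)(Δz_{t+1}−Δz̄) = -15.1944
Denominator Σ(Δz_t−Δz̄)² = 46.8333
r_1(Δz) = -15.1944 / 46.8333 = -0.324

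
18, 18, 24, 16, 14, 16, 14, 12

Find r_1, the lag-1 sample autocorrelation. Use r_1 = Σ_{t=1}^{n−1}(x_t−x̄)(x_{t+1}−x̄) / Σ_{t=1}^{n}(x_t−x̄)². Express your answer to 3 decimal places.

0.263

Mean x̄ = (18 + 18 + 24 + 16 + 14 + 16 + 14 + 12)/8 = 16.5000
Deviations from mean: 1.5000, 1.5000, 7.5000, -0.5000, -2.5000, -0.5000, -2.5000, -4.5000
Numerator Σ_{t=1}^{7}(x_t−x̄)(x_{t+1}−x̄) = 24.7500
Denominator Σ(x_t−x̄)² = 94.0000
r_1 = 24.7500 / 94.0000 = 0.263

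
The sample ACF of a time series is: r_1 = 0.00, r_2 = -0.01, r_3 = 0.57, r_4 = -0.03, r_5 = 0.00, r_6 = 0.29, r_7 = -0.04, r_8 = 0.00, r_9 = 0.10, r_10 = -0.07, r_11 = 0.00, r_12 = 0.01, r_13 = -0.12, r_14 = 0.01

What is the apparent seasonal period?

3

The largest autocorrelation is r_3 = 0.57, with a weaker echo at lag 6 (0.29); the remaining lags stay at or below 0.10.
The dominant spike at lag 3 indicates a seasonal period of 3.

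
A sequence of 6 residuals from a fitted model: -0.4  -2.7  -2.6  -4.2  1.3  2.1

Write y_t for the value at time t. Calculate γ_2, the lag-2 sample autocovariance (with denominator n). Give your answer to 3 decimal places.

Mean ȳ = (-0.4 − 2.7 − 2.6 − 4.2 + 1.3 + 2.1)/6 = -1.0833
Σ_{t=1}^{4}(y_t−ȳ)(y_{t+2}−ȳ) = -9.5339
γ_2 = -9.5339 / 6 = -1.589

-1.589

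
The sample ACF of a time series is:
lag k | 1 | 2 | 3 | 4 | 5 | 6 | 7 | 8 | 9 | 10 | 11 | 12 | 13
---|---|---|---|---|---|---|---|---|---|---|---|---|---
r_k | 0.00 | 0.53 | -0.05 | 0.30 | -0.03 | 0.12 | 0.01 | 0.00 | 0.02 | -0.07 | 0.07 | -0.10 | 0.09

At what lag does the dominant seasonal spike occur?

The largest autocorrelation is r_2 = 0.53, with a weaker echo at lag 4 (0.30); the remaining lags stay at or below 0.12.
The dominant spike at lag 2 indicates a seasonal period of 2.

2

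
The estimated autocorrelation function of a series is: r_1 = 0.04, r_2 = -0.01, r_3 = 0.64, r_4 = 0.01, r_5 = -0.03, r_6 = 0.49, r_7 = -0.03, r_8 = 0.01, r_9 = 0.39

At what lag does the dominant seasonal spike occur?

The largest autocorrelation is r_3 = 0.64, with weaker echoes at lags 6 (0.49) and 9 (0.39); the remaining lags stay at or below 0.04.
The dominant spike at lag 3 indicates a seasonal period of 3.

3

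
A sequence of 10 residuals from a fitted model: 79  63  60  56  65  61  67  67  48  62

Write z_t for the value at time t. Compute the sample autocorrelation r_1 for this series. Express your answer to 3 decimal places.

-0.065

Mean z̄ = (79 + 63 + 60 + 56 + 65 + 61 + 67 + 67 + 48 + 62)/10 = 62.8000
Numerator Σ_{t=1}^{9}(z_t−z̄)(z_{t+1}−z̄) = -37.4400
Denominator Σ(z_t−z̄)² = 579.6000
r_1 = -37.4400 / 579.6000 = -0.065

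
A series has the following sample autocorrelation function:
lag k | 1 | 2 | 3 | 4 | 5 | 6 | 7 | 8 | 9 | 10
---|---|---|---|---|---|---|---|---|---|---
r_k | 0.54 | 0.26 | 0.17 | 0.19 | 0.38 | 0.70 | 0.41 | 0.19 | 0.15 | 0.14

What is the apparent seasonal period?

The largest autocorrelation is r_6 = 0.70; the remaining lags stay at or below 0.54. The elevated value at lag 1 (0.54), dropping to 0.26 at lag 2, reflects decaying short-term dependence rather than seasonality.
The dominant spike at lag 6 indicates a seasonal period of 6.

6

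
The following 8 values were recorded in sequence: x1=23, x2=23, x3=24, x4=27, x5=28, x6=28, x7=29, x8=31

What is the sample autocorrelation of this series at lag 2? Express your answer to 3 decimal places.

0.232

Mean x̄ = (23 + 23 + 24 + 27 + 28 + 28 + 29 + 31)/8 = 26.6250
Deviations from mean: -3.6250, -3.6250, -2.6250, 0.3750, 1.3750, 1.3750, 2.3750, 4.3750
Σ(x_t−x̄)(x_{t+2}−x̄) = (9.5156) + (-1.3594) + (-3.6094) + (0.5156) + (3.2656) + (6.0156) = 14.3438
Denominator Σ(x_t−x̄)² = 61.8750
r_2 = 14.3438 / 61.8750 = 0.232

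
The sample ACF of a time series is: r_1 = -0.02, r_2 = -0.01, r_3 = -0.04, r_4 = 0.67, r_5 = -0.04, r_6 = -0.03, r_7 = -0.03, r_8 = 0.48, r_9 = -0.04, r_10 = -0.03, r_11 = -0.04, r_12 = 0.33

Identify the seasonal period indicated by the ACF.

The largest autocorrelation is r_4 = 0.67, with weaker echoes at lags 8 (0.48) and 12 (0.33); the remaining lags stay at or below -0.01.
The dominant spike at lag 4 indicates a seasonal period of 4.

4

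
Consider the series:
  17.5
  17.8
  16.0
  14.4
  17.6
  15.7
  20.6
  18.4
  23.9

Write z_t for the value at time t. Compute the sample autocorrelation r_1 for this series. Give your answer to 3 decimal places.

Mean z̄ = (17.5 + 17.8 + 16.0 + 14.4 + 17.6 + 15.7 + 20.6 + 18.4 + 23.9)/9 = 17.9889
Numerator Σ_{t=1}^{8}(z_t−z̄)(z_{t+1}−z̄) = 7.4188
Denominator Σ(z_t−z̄)² = 64.4289
r_1 = 7.4188 / 64.4289 = 0.115

0.115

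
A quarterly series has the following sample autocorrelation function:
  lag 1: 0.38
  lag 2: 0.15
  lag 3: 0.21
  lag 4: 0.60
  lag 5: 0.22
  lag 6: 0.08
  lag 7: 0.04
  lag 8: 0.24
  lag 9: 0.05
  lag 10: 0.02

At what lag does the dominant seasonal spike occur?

4

The largest autocorrelation is r_4 = 0.60; the remaining lags stay at or below 0.38. The elevated value at lag 1 (0.38), dropping to 0.15 at lag 2, reflects decaying short-term dependence rather than seasonality.
The dominant spike at lag 4 indicates a seasonal period of 4.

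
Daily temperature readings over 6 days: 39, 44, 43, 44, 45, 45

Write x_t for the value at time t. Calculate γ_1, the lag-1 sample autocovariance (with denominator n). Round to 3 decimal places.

0.093

Mean x̄ = (39 + 44 + 43 + 44 + 45 + 45)/6 = 43.3333
Σ_{t=1}^{5}(x_t−x̄)(x_{t+1}−x̄) = 0.5556
γ_1 = 0.5556 / 6 = 0.093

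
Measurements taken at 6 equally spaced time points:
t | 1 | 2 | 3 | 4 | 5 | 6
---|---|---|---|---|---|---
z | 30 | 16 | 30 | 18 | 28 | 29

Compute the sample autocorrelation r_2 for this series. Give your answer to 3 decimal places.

Mean z̄ = (30 + 16 + 30 + 18 + 28 + 29)/6 = 25.1667
Deviations from mean: 4.8333, -9.1667, 4.8333, -7.1667, 2.8333, 3.8333
Numerator Σ_{t=1}^{4}(z_t−z̄)(z_{t+2}−z̄) = 75.2778
Denominator Σ(z_t−z̄)² = 204.8333
r_2 = 75.2778 / 204.8333 = 0.368

0.368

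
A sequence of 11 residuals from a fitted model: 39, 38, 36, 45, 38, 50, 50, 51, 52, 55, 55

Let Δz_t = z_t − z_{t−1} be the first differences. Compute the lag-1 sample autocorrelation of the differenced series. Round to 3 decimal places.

First differences Δz: -1, -2, 9, -7, 12, 0, 1, 1, 3, 0
Mean of differences = 1.6000
Numerator Σ(Δz_t−Δz̄)(Δz_{t+1}−Δz̄) = -188.7600
Denominator Σ(Δz_t−Δz̄)² = 264.4000
r_1(Δz) = -188.7600 / 264.4000 = -0.714

-0.714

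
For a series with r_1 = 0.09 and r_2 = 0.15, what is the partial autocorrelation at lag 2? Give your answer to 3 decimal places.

0.143

φ_{22} = (r_2 − r_1²) / (1 − r_1²)
r_1² = (0.09)² = 0.0081
Numerator = 0.15 − 0.0081 = 0.1419; denominator = 1 − 0.0081 = 0.9919
φ_{22} = 0.1419 / 0.9919 = 0.143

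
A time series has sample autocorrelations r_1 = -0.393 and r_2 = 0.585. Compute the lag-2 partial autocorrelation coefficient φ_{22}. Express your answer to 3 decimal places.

φ_{22} = (r_2 − r_1²) / (1 − r_1²)
r_1² = (-0.393)² = 0.154449
Numerator = 0.585 − 0.1544 = 0.4306; denominator = 1 − 0.1544 = 0.8456
φ_{22} = 0.4306 / 0.8456 = 0.509

0.509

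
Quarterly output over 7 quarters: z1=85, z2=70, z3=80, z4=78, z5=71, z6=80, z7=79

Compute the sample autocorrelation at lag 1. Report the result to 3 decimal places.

-0.524

Mean z̄ = (85 + 70 + 80 + 78 + 71 + 80 + 79)/7 = 77.5714
Deviations from mean: 7.4286, -7.5714, 2.4286, 0.4286, -6.5714, 2.4286, 1.4286
Σ(z_t−z̄)(z_{t+1}−z̄) = (-56.2449) + (-18.3878) + (1.0408) + (-2.8163) + (-15.9592) + (3.4694) = -88.8980
Denominator Σ(z_t−z̄)² = 169.7143
r_1 = -88.8980 / 169.7143 = -0.524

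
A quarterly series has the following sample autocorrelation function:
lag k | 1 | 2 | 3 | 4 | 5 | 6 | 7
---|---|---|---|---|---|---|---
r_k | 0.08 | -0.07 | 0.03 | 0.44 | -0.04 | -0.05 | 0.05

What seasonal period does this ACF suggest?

The largest autocorrelation is r_4 = 0.44; the remaining lags stay at or below 0.08.
The dominant spike at lag 4 indicates a seasonal period of 4.

4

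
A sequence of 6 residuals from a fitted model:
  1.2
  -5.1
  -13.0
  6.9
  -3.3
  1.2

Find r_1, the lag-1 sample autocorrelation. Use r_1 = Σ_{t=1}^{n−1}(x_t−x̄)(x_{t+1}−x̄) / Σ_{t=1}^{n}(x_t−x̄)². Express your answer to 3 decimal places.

Mean x̄ = (1.2 − 5.1 − 13.0 + 6.9 − 3.3 + 1.2)/6 = -2.0167
Deviations from mean: 3.2167, -3.0833, -10.9833, 8.9167, -1.2833, 3.2167
Σ(x_t−x̄)(x_{t+1}−x̄) = (-9.9181) + (33.8653) + (-97.9347) + (-11.4431) + (-4.1281) = -89.5586
Denominator Σ(x_t−x̄)² = 231.9883
r_1 = -89.5586 / 231.9883 = -0.386

-0.386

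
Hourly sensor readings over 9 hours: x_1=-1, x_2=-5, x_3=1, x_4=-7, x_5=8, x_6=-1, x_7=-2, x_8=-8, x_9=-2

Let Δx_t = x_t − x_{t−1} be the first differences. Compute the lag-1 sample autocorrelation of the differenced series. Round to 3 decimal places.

-0.704

First differences Δx: -4, 6, -8, 15, -9, -1, -6, 6
Mean of differences = -0.1250
Numerator Σ(Δx_t−Δx̄)(Δx_{t+1}−Δx̄) = -348.3906
Denominator Σ(Δx_t−Δx̄)² = 494.8750
r_1(Δx) = -348.3906 / 494.8750 = -0.704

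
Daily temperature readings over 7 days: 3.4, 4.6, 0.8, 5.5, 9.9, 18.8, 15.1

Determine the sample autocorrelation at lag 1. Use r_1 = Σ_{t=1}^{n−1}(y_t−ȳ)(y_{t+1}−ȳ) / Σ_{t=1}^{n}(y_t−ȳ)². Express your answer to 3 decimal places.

Mean ȳ = (3.4 + 4.6 + 0.8 + 5.5 + 9.9 + 18.8 + 15.1)/7 = 8.3000
Deviations from mean: -4.9000, -3.7000, -7.5000, -2.8000, 1.6000, 10.5000, 6.8000
Numerator Σ_{t=1}^{6}(y_t−ȳ)(y_{t+1}−ȳ) = 150.6000
Denominator Σ(y_t−ȳ)² = 260.8400
r_1 = 150.6000 / 260.8400 = 0.577

0.577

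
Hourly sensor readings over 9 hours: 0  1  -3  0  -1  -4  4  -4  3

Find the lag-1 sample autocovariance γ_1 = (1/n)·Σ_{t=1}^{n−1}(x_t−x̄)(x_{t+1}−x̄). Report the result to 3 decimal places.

Mean x̄ = (0 + 1 − 3 + 0 − 1 − 4 + 4 − 4 + 3)/9 = -0.4444
Σ_{t=1}^{8}(x_t−x̄)(x_{t+1}−x̄) = -46.3086
γ_1 = -46.3086 / 9 = -5.145

-5.145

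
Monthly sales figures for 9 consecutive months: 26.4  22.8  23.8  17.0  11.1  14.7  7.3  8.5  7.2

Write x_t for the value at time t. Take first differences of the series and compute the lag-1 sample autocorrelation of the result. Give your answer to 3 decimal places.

-0.573

First differences Δx: -3.6, 1.0, -6.8, -5.9, 3.6, -7.4, 1.2, -1.3
Mean of differences = -2.4000
Numerator Σ(Δx_t−Δx̄)(Δx_{t+1}−Δx̄) = -68.6800
Denominator Σ(Δx_t−Δx̄)² = 119.7800
r_1(Δx) = -68.6800 / 119.7800 = -0.573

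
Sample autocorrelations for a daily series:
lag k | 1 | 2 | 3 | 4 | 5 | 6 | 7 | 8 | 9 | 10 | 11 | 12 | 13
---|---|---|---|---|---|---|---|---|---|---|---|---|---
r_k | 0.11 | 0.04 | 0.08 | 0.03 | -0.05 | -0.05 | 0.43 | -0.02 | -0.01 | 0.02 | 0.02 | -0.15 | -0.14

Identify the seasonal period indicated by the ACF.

The largest autocorrelation is r_7 = 0.43; the remaining lags stay at or below 0.11.
The dominant spike at lag 7 indicates a seasonal period of 7.

7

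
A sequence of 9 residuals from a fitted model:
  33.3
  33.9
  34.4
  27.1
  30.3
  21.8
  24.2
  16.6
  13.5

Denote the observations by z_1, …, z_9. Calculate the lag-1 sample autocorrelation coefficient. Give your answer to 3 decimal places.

0.554

Mean z̄ = (33.3 + 33.9 + 34.4 + 27.1 + 30.3 + 21.8 + 24.2 + 16.6 + 13.5)/9 = 26.1222
Numerator Σ_{t=1}^{8}(z_t−z̄)(z_{t+1}−z̄) = 261.1351
Denominator Σ(z_t−z̄)² = 471.3156
r_1 = 261.1351 / 471.3156 = 0.554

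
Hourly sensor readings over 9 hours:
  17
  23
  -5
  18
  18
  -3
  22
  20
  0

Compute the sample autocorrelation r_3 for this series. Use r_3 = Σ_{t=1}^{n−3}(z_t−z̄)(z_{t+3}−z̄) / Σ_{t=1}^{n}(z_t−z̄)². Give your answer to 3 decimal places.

0.615

Mean z̄ = (17 + 23 − 5 + 18 + 18 − 3 + 22 + 20 + 0)/9 = 12.2222
Σ(z_t−z̄)(z_{t+3}−z̄) = (27.6049) + (62.2716) + (262.1605) + (56.4938) + (44.9383) + (186.0494) = 639.5185
Denominator Σ(z_t−z̄)² = 1039.5556
r_3 = 639.5185 / 1039.5556 = 0.615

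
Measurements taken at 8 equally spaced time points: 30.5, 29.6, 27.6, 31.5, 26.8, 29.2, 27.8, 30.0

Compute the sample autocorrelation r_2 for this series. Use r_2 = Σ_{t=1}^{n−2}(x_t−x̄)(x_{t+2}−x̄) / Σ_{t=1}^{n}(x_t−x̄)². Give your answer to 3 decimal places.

Mean x̄ = (30.5 + 29.6 + 27.6 + 31.5 + 26.8 + 29.2 + 27.8 + 30.0)/8 = 29.1250
Deviations from mean: 1.3750, 0.4750, -1.5250, 2.3750, -2.3250, 0.0750, -1.3250, 0.8750
Σ(x_t−x̄)(x_{t+2}−x̄) = (-2.0969) + (1.1281) + (3.5456) + (0.1781) + (3.0806) + (0.0656) = 5.9013
Denominator Σ(x_t−x̄)² = 18.0150
r_2 = 5.9013 / 18.0150 = 0.328

0.328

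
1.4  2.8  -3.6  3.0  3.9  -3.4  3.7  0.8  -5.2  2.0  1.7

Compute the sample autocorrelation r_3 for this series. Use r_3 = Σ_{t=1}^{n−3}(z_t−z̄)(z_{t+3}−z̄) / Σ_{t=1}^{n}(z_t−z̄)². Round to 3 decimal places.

Mean z̄ = (1.4 + 2.8 − 3.6 + 3.0 + 3.9 − 3.4 + 3.7 + 0.8 − 5.2 + 2.0 + 1.7)/11 = 0.6455
Numerator Σ_{t=1}^{8}(z_t−z̄)(z_{t+3}−z̄) = 61.6065
Denominator Σ(z_t−z̄)² = 102.2073
r_3 = 61.6065 / 102.2073 = 0.603

0.603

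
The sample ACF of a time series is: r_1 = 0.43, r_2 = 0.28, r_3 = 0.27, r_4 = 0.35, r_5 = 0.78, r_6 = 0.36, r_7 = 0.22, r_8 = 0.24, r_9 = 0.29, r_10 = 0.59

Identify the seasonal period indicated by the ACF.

5

The largest autocorrelation is r_5 = 0.78, with a weaker echo at lag 10 (0.59); the remaining lags stay at or below 0.43. The elevated value at lag 1 (0.43), dropping to 0.28 at lag 2, reflects decaying short-term dependence rather than seasonality.
The dominant spike at lag 5 indicates a seasonal period of 5.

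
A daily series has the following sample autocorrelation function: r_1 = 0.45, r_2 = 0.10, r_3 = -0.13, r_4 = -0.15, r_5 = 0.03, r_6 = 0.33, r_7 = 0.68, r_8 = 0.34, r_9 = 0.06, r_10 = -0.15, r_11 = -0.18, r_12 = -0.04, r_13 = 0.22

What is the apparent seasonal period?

7

The largest autocorrelation is r_7 = 0.68; the remaining lags stay at or below 0.45. The elevated value at lag 1 (0.45), dropping to 0.10 at lag 2, reflects decaying short-term dependence rather than seasonality.
The dominant spike at lag 7 indicates a seasonal period of 7.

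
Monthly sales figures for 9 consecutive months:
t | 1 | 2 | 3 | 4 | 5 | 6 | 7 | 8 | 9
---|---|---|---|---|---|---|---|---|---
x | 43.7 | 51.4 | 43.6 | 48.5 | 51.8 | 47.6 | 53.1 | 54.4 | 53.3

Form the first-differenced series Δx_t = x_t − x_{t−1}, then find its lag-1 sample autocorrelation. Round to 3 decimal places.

-0.609

First differences Δx: 7.7, -7.8, 4.9, 3.3, -4.2, 5.5, 1.3, -1.1
Mean of differences = 1.2000
Numerator Σ(Δx_t−Δx̄)(Δx_{t+1}−Δx̄) = -118.3900
Denominator Σ(Δx_t−Δx̄)² = 194.3000
r_1(Δx) = -118.3900 / 194.3000 = -0.609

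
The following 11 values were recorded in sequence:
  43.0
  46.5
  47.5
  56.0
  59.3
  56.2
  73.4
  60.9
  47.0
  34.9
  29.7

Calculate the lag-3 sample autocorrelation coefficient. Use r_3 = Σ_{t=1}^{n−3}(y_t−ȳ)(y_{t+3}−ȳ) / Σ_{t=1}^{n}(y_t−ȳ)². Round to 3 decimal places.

-0.301

Mean ȳ = (43.0 + 46.5 + 47.5 + 56.0 + 59.3 + 56.2 + 73.4 + 60.9 + 47.0 + 34.9 + 29.7)/11 = 50.4000
Numerator Σ_{t=1}^{8}(y_t−ȳ)(y_{t+3}−ȳ) = -464.2900
Denominator Σ(y_t−ȳ)² = 1542.1400
r_3 = -464.2900 / 1542.1400 = -0.301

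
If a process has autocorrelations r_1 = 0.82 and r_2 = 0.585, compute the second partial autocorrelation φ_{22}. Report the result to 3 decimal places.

-0.267

φ_{22} = (r_2 − r_1²) / (1 − r_1²)
r_1² = (0.82)² = 0.6724
Numerator = 0.585 − 0.6724 = -0.0874; denominator = 1 − 0.6724 = 0.3276
φ_{22} = -0.0874 / 0.3276 = -0.267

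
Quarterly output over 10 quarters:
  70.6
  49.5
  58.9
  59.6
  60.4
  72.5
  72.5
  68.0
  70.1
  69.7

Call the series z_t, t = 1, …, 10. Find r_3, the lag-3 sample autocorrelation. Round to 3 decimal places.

Mean z̄ = (70.6 + 49.5 + 58.9 + 59.6 + 60.4 + 72.5 + 72.5 + 68.0 + 70.1 + 69.7)/10 = 65.1800
Σ(z_t−z̄)(z_{t+3}−z̄) = (-30.2436) + (74.9504) + (-45.9696) + (-40.8456) + (-13.4796) + (36.0144) + (33.0864) = 13.5128
Denominator Σ(z_t−z̄)² = 528.4160
r_3 = 13.5128 / 528.4160 = 0.026

0.026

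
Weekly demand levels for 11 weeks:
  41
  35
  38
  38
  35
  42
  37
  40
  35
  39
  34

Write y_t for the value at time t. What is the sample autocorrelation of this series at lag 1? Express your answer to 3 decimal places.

Mean ȳ = (41 + 35 + 38 + 38 + 35 + 42 + 37 + 40 + 35 + 39 + 34)/11 = 37.6364
Numerator Σ_{t=1}^{10}(y_t−ȳ)(y_{t+1}−ȳ) = -41.2231
Denominator Σ(y_t−ȳ)² = 72.5455
r_1 = -41.2231 / 72.5455 = -0.568

-0.568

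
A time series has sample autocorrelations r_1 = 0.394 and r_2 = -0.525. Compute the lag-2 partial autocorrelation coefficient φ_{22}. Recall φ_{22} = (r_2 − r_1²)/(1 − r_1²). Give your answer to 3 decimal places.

φ_{22} = (r_2 − r_1²) / (1 − r_1²)
r_1² = (0.394)² = 0.155236
Numerator = -0.525 − 0.1552 = -0.6802; denominator = 1 − 0.1552 = 0.8448
φ_{22} = -0.6802 / 0.8448 = -0.805

-0.805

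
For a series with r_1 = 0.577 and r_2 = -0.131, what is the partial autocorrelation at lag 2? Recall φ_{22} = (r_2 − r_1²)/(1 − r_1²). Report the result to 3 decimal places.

φ_{22} = (r_2 − r_1²) / (1 − r_1²)
r_1² = (0.577)² = 0.332929
Numerator = -0.131 − 0.3329 = -0.4639; denominator = 1 − 0.3329 = 0.6671
φ_{22} = -0.4639 / 0.6671 = -0.695

-0.695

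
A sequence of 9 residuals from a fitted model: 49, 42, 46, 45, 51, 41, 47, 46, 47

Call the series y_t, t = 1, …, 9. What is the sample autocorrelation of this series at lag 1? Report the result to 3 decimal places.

Mean ȳ = (49 + 42 + 46 + 45 + 51 + 41 + 47 + 46 + 47)/9 = 46.0000
Numerator Σ_{t=1}^{8}(y_t−ȳ)(y_{t+1}−ȳ) = -47.0000
Denominator Σ(y_t−ȳ)² = 78.0000
r_1 = -47.0000 / 78.0000 = -0.603

-0.603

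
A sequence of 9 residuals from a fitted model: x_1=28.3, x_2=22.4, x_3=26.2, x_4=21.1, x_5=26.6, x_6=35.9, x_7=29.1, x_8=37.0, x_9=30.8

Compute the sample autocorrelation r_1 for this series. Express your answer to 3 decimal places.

0.263

Mean x̄ = (28.3 + 22.4 + 26.2 + 21.1 + 26.6 + 35.9 + 29.1 + 37.0 + 30.8)/9 = 28.6000
Numerator Σ_{t=1}^{8}(x_t−x̄)(x_{t+1}−x̄) = 61.4700
Denominator Σ(x_t−x̄)² = 233.4800
r_1 = 61.4700 / 233.4800 = 0.263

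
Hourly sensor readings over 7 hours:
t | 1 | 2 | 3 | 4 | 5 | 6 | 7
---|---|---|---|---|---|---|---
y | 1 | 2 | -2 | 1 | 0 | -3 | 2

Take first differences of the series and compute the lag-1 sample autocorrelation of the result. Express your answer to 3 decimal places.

-0.496

First differences Δy: 1, -4, 3, -1, -3, 5
Mean of differences = 0.1667
Numerator Σ(Δy_t−Δȳ)(Δy_{t+1}−Δȳ) = -30.1944
Denominator Σ(Δy_t−Δȳ)² = 60.8333
r_1(Δy) = -30.1944 / 60.8333 = -0.496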